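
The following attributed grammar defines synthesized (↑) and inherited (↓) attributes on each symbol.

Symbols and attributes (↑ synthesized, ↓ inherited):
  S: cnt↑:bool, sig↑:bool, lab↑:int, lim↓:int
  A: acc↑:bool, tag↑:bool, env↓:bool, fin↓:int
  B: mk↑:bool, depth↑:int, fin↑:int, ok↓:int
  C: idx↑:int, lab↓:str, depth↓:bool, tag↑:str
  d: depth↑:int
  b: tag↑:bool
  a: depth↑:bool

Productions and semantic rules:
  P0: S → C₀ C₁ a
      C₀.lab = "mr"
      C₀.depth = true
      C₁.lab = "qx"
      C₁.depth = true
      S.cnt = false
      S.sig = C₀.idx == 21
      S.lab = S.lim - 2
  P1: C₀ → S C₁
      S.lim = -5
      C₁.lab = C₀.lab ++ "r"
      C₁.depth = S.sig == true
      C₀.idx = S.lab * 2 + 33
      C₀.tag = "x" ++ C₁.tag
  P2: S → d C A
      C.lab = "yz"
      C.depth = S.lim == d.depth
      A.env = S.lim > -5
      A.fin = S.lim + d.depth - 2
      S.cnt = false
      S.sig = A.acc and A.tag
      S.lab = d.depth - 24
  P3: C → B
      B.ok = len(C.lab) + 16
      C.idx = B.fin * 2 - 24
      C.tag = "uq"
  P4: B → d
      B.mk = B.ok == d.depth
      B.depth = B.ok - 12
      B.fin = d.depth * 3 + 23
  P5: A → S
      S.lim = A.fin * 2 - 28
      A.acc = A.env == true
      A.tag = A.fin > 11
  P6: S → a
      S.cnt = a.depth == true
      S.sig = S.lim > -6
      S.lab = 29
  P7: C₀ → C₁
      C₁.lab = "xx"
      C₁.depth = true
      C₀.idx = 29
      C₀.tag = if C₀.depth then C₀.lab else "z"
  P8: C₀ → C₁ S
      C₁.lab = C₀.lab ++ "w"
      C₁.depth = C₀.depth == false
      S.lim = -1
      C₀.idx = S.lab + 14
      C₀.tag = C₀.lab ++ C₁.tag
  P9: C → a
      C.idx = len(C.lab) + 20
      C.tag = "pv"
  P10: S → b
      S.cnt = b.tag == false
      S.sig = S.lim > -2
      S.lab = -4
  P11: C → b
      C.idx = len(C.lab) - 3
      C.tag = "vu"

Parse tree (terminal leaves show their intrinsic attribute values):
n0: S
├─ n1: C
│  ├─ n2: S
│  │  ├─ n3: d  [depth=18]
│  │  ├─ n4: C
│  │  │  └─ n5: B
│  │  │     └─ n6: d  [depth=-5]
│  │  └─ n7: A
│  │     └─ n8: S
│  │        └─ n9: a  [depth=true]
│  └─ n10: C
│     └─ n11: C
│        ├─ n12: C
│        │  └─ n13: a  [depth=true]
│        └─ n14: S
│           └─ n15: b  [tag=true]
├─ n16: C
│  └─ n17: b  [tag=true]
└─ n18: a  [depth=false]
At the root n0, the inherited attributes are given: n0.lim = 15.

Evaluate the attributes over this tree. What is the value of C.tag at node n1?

1. n0.lim = 15  [given at root]
2. n1.lab = "mr"  ["mr"]
3. n1.depth = true  [true]
4. n2.lim = -5  [-5]
5. n3.depth = 18  [terminal]
6. n4.lab = "yz"  ["yz"]
7. n4.depth = false  [S.lim == d.depth]
8. n5.ok = 18  [len(C.lab) + 16]
9. n6.depth = -5  [terminal]
10. n5.mk = false  [B.ok == d.depth]
11. n5.depth = 6  [B.ok - 12]
12. n5.fin = 8  [d.depth * 3 + 23]
13. n4.idx = -8  [B.fin * 2 - 24]
14. n4.tag = "uq"  ["uq"]
15. n7.env = false  [S.lim > -5]
16. n7.fin = 11  [S.lim + d.depth - 2]
17. n8.lim = -6  [A.fin * 2 - 28]
18. n9.depth = true  [terminal]
19. n8.cnt = true  [a.depth == true]
20. n8.sig = false  [S.lim > -6]
21. n8.lab = 29  [29]
22. n7.acc = false  [A.env == true]
23. n7.tag = false  [A.fin > 11]
24. n2.cnt = false  [false]
25. n2.sig = false  [A.acc and A.tag]
26. n2.lab = -6  [d.depth - 24]
27. n10.lab = "mrr"  [C₀.lab ++ "r"]
28. n10.depth = false  [S.sig == true]
29. n11.lab = "xx"  ["xx"]
30. n11.depth = true  [true]
31. n12.lab = "xxw"  [C₀.lab ++ "w"]
32. n12.depth = false  [C₀.depth == false]
33. n13.depth = true  [terminal]
34. n12.idx = 23  [len(C.lab) + 20]
35. n12.tag = "pv"  ["pv"]
36. n14.lim = -1  [-1]
37. n15.tag = true  [terminal]
38. n14.cnt = false  [b.tag == false]
39. n14.sig = true  [S.lim > -2]
40. n14.lab = -4  [-4]
41. n11.idx = 10  [S.lab + 14]
42. n11.tag = "xxpv"  [C₀.lab ++ C₁.tag]
43. n10.idx = 29  [29]
44. n10.tag = "z"  [if C₀.depth then C₀.lab else "z"]
45. n1.idx = 21  [S.lab * 2 + 33]
46. n1.tag = "xz"  ["x" ++ C₁.tag]
47. n16.lab = "qx"  ["qx"]
48. n16.depth = true  [true]
49. n17.tag = true  [terminal]
50. n16.idx = -1  [len(C.lab) - 3]
51. n16.tag = "vu"  ["vu"]
52. n18.depth = false  [terminal]
53. n0.cnt = false  [false]
54. n0.sig = true  [C₀.idx == 21]
55. n0.lab = 13  [S.lim - 2]

"xz"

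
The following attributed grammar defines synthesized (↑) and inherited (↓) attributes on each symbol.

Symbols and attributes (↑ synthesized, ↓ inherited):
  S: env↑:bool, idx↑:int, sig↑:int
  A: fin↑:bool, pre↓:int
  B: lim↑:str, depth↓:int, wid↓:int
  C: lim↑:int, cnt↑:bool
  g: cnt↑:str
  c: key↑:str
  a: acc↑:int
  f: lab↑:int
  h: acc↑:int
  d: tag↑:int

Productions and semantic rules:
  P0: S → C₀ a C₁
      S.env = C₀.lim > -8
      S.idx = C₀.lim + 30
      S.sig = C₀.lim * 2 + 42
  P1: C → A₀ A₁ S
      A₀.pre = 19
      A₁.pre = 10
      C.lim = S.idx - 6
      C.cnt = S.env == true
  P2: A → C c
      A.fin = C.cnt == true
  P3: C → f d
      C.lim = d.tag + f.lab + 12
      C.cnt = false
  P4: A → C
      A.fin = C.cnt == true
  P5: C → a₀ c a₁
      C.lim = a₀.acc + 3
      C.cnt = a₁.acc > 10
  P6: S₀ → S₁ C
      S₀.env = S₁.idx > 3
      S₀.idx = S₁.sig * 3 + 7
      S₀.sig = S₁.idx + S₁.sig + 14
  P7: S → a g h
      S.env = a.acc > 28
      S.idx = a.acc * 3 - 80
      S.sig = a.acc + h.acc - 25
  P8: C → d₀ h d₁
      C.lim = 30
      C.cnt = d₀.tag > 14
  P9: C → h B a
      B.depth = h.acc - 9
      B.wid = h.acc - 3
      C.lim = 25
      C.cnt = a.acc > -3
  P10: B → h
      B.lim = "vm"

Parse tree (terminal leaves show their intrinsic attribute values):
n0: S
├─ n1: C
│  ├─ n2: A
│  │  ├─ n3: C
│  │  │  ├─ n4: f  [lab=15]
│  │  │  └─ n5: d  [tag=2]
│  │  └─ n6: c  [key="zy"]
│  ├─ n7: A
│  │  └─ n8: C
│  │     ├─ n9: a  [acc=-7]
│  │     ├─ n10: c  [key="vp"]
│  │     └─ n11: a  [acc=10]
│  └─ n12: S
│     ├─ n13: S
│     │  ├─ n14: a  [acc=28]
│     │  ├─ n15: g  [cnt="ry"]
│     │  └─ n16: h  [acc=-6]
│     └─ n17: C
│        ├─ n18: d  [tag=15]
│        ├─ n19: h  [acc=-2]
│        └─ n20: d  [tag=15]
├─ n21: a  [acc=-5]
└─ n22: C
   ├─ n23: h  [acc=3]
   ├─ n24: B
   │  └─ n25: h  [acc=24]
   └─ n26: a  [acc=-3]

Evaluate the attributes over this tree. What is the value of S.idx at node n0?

22

1. n2.pre = 19  [19]
2. n4.lab = 15  [terminal]
3. n5.tag = 2  [terminal]
4. n3.lim = 29  [d.tag + f.lab + 12]
5. n3.cnt = false  [false]
6. n6.key = "zy"  [terminal]
7. n2.fin = false  [C.cnt == true]
8. n7.pre = 10  [10]
9. n9.acc = -7  [terminal]
10. n10.key = "vp"  [terminal]
11. n11.acc = 10  [terminal]
12. n8.lim = -4  [a₀.acc + 3]
13. n8.cnt = false  [a₁.acc > 10]
14. n7.fin = false  [C.cnt == true]
15. n14.acc = 28  [terminal]
16. n15.cnt = "ry"  [terminal]
17. n16.acc = -6  [terminal]
18. n13.env = false  [a.acc > 28]
19. n13.idx = 4  [a.acc * 3 - 80]
20. n13.sig = -3  [a.acc + h.acc - 25]
21. n18.tag = 15  [terminal]
22. n19.acc = -2  [terminal]
23. n20.tag = 15  [terminal]
24. n17.lim = 30  [30]
25. n17.cnt = true  [d₀.tag > 14]
26. n12.env = true  [S₁.idx > 3]
27. n12.idx = -2  [S₁.sig * 3 + 7]
28. n12.sig = 15  [S₁.idx + S₁.sig + 14]
29. n1.lim = -8  [S.idx - 6]
30. n1.cnt = true  [S.env == true]
31. n21.acc = -5  [terminal]
32. n23.acc = 3  [terminal]
33. n24.depth = -6  [h.acc - 9]
34. n24.wid = 0  [h.acc - 3]
35. n25.acc = 24  [terminal]
36. n24.lim = "vm"  ["vm"]
37. n26.acc = -3  [terminal]
38. n22.lim = 25  [25]
39. n22.cnt = false  [a.acc > -3]
40. n0.env = false  [C₀.lim > -8]
41. n0.idx = 22  [C₀.lim + 30]
42. n0.sig = 26  [C₀.lim * 2 + 42]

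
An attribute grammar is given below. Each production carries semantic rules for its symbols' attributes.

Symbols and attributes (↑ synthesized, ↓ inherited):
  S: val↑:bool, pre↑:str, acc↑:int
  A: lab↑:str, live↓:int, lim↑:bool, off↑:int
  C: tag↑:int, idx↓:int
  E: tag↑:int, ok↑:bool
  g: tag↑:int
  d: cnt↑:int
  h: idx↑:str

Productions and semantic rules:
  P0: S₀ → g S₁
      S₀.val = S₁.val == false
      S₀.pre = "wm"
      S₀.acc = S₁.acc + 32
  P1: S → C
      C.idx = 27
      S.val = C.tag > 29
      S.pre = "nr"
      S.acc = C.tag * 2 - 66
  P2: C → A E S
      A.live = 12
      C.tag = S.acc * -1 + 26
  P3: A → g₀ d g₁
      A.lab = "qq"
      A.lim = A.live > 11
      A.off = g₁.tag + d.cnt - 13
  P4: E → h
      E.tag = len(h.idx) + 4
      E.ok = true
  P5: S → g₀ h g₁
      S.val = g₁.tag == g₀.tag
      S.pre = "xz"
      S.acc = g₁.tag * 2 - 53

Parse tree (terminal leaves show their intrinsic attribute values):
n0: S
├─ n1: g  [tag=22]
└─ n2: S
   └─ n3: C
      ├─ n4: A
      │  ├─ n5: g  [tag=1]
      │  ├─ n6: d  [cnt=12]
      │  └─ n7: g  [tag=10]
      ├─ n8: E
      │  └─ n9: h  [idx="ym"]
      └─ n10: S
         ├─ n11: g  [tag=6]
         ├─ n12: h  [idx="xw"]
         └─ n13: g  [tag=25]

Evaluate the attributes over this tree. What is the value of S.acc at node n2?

-8

1. n1.tag = 22  [terminal]
2. n3.idx = 27  [27]
3. n4.live = 12  [12]
4. n5.tag = 1  [terminal]
5. n6.cnt = 12  [terminal]
6. n7.tag = 10  [terminal]
7. n4.lab = "qq"  ["qq"]
8. n4.lim = true  [A.live > 11]
9. n4.off = 9  [g₁.tag + d.cnt - 13]
10. n9.idx = "ym"  [terminal]
11. n8.tag = 6  [len(h.idx) + 4]
12. n8.ok = true  [true]
13. n11.tag = 6  [terminal]
14. n12.idx = "xw"  [terminal]
15. n13.tag = 25  [terminal]
16. n10.val = false  [g₁.tag == g₀.tag]
17. n10.pre = "xz"  ["xz"]
18. n10.acc = -3  [g₁.tag * 2 - 53]
19. n3.tag = 29  [S.acc * -1 + 26]
20. n2.val = false  [C.tag > 29]
21. n2.pre = "nr"  ["nr"]
22. n2.acc = -8  [C.tag * 2 - 66]
23. n0.val = true  [S₁.val == false]
24. n0.pre = "wm"  ["wm"]
25. n0.acc = 24  [S₁.acc + 32]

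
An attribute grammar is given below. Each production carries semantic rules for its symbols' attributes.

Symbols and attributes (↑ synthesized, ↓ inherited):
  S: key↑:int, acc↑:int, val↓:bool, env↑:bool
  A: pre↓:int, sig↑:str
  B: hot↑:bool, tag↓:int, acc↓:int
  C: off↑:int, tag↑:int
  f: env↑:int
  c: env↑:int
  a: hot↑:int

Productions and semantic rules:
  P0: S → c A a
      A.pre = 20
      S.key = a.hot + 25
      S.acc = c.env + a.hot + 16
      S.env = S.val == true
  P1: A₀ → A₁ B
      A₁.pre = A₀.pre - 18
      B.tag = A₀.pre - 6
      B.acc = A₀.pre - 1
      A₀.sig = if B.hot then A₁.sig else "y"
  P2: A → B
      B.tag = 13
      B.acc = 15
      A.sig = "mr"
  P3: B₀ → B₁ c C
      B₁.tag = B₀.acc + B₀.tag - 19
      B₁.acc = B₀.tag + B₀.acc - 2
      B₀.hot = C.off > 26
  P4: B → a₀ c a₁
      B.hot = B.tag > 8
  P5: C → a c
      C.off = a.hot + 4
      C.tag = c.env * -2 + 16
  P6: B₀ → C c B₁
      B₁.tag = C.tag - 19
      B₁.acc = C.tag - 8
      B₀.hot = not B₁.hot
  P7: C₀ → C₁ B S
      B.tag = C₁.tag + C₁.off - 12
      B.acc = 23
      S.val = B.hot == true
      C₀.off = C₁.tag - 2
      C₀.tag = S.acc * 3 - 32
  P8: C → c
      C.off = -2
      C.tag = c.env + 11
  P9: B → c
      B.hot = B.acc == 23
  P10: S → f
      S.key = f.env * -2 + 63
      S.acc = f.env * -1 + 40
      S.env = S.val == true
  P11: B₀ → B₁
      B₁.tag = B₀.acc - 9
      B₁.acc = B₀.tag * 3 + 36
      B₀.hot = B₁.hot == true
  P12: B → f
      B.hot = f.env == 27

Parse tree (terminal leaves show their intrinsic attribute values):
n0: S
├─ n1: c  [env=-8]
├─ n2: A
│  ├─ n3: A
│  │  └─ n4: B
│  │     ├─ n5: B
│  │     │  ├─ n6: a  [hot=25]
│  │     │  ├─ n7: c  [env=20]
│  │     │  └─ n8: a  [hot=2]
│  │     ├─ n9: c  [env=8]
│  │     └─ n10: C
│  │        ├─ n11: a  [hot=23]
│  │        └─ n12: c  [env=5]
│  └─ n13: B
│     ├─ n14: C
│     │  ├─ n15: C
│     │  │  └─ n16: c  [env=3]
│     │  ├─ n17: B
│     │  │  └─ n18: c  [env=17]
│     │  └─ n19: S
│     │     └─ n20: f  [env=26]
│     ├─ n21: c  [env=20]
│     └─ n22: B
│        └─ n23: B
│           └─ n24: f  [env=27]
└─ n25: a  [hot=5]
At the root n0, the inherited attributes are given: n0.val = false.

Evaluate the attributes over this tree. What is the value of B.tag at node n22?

1. n0.val = false  [given at root]
2. n1.env = -8  [terminal]
3. n2.pre = 20  [20]
4. n3.pre = 2  [A₀.pre - 18]
5. n4.tag = 13  [13]
6. n4.acc = 15  [15]
7. n5.tag = 9  [B₀.acc + B₀.tag - 19]
8. n5.acc = 26  [B₀.tag + B₀.acc - 2]
9. n6.hot = 25  [terminal]
10. n7.env = 20  [terminal]
11. n8.hot = 2  [terminal]
12. n5.hot = true  [B.tag > 8]
13. n9.env = 8  [terminal]
14. n11.hot = 23  [terminal]
15. n12.env = 5  [terminal]
16. n10.off = 27  [a.hot + 4]
17. n10.tag = 6  [c.env * -2 + 16]
18. n4.hot = true  [C.off > 26]
19. n3.sig = "mr"  ["mr"]
20. n13.tag = 14  [A₀.pre - 6]
21. n13.acc = 19  [A₀.pre - 1]
22. n16.env = 3  [terminal]
23. n15.off = -2  [-2]
24. n15.tag = 14  [c.env + 11]
25. n17.tag = 0  [C₁.tag + C₁.off - 12]
26. n17.acc = 23  [23]
27. n18.env = 17  [terminal]
28. n17.hot = true  [B.acc == 23]
29. n19.val = true  [B.hot == true]
30. n20.env = 26  [terminal]
31. n19.key = 11  [f.env * -2 + 63]
32. n19.acc = 14  [f.env * -1 + 40]
33. n19.env = true  [S.val == true]
34. n14.off = 12  [C₁.tag - 2]
35. n14.tag = 10  [S.acc * 3 - 32]
36. n21.env = 20  [terminal]
37. n22.tag = -9  [C.tag - 19]
38. n22.acc = 2  [C.tag - 8]
39. n23.tag = -7  [B₀.acc - 9]
40. n23.acc = 9  [B₀.tag * 3 + 36]
41. n24.env = 27  [terminal]
42. n23.hot = true  [f.env == 27]
43. n22.hot = true  [B₁.hot == true]
44. n13.hot = false  [not B₁.hot]
45. n2.sig = "y"  [if B.hot then A₁.sig else "y"]
46. n25.hot = 5  [terminal]
47. n0.key = 30  [a.hot + 25]
48. n0.acc = 13  [c.env + a.hot + 16]
49. n0.env = false  [S.val == true]

-9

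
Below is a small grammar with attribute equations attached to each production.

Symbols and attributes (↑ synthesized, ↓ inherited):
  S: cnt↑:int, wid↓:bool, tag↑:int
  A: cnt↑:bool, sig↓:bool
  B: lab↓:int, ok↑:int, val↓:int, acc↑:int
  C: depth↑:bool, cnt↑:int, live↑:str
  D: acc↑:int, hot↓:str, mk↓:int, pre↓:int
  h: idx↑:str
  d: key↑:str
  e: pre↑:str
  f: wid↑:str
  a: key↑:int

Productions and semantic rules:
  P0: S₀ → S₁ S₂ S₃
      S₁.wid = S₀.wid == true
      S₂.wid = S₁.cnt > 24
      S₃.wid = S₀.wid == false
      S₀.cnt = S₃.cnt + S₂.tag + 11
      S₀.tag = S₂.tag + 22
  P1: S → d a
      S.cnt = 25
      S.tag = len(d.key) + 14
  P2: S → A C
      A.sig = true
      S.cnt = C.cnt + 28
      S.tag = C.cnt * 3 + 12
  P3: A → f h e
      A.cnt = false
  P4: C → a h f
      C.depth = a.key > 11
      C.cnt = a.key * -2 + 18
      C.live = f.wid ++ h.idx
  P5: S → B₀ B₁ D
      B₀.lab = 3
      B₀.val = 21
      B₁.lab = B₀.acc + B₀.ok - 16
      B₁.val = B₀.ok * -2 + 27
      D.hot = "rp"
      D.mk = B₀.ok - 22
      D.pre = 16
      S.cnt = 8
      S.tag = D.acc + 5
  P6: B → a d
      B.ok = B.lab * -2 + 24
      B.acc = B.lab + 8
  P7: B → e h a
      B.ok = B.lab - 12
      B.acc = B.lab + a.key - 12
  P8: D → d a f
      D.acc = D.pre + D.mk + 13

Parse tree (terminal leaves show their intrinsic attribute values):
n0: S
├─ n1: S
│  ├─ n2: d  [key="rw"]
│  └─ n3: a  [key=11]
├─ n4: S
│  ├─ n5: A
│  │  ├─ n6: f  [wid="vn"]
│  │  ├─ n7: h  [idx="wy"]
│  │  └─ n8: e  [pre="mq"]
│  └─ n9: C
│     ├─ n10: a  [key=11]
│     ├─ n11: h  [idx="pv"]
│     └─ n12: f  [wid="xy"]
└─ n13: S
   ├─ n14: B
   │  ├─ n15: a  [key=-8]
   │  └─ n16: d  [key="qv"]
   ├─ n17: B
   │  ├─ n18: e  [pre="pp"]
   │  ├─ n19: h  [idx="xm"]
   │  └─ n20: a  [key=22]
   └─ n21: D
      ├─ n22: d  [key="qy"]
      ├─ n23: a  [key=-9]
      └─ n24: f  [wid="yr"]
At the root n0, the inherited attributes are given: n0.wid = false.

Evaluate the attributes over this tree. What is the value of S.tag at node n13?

1. n0.wid = false  [given at root]
2. n1.wid = false  [S₀.wid == true]
3. n2.key = "rw"  [terminal]
4. n3.key = 11  [terminal]
5. n1.cnt = 25  [25]
6. n1.tag = 16  [len(d.key) + 14]
7. n4.wid = true  [S₁.cnt > 24]
8. n5.sig = true  [true]
9. n6.wid = "vn"  [terminal]
10. n7.idx = "wy"  [terminal]
11. n8.pre = "mq"  [terminal]
12. n5.cnt = false  [false]
13. n10.key = 11  [terminal]
14. n11.idx = "pv"  [terminal]
15. n12.wid = "xy"  [terminal]
16. n9.depth = false  [a.key > 11]
17. n9.cnt = -4  [a.key * -2 + 18]
18. n9.live = "xypv"  [f.wid ++ h.idx]
19. n4.cnt = 24  [C.cnt + 28]
20. n4.tag = 0  [C.cnt * 3 + 12]
21. n13.wid = true  [S₀.wid == false]
22. n14.lab = 3  [3]
23. n14.val = 21  [21]
24. n15.key = -8  [terminal]
25. n16.key = "qv"  [terminal]
26. n14.ok = 18  [B.lab * -2 + 24]
27. n14.acc = 11  [B.lab + 8]
28. n17.lab = 13  [B₀.acc + B₀.ok - 16]
29. n17.val = -9  [B₀.ok * -2 + 27]
30. n18.pre = "pp"  [terminal]
31. n19.idx = "xm"  [terminal]
32. n20.key = 22  [terminal]
33. n17.ok = 1  [B.lab - 12]
34. n17.acc = 23  [B.lab + a.key - 12]
35. n21.hot = "rp"  ["rp"]
36. n21.mk = -4  [B₀.ok - 22]
37. n21.pre = 16  [16]
38. n22.key = "qy"  [terminal]
39. n23.key = -9  [terminal]
40. n24.wid = "yr"  [terminal]
41. n21.acc = 25  [D.pre + D.mk + 13]
42. n13.cnt = 8  [8]
43. n13.tag = 30  [D.acc + 5]
44. n0.cnt = 19  [S₃.cnt + S₂.tag + 11]
45. n0.tag = 22  [S₂.tag + 22]

30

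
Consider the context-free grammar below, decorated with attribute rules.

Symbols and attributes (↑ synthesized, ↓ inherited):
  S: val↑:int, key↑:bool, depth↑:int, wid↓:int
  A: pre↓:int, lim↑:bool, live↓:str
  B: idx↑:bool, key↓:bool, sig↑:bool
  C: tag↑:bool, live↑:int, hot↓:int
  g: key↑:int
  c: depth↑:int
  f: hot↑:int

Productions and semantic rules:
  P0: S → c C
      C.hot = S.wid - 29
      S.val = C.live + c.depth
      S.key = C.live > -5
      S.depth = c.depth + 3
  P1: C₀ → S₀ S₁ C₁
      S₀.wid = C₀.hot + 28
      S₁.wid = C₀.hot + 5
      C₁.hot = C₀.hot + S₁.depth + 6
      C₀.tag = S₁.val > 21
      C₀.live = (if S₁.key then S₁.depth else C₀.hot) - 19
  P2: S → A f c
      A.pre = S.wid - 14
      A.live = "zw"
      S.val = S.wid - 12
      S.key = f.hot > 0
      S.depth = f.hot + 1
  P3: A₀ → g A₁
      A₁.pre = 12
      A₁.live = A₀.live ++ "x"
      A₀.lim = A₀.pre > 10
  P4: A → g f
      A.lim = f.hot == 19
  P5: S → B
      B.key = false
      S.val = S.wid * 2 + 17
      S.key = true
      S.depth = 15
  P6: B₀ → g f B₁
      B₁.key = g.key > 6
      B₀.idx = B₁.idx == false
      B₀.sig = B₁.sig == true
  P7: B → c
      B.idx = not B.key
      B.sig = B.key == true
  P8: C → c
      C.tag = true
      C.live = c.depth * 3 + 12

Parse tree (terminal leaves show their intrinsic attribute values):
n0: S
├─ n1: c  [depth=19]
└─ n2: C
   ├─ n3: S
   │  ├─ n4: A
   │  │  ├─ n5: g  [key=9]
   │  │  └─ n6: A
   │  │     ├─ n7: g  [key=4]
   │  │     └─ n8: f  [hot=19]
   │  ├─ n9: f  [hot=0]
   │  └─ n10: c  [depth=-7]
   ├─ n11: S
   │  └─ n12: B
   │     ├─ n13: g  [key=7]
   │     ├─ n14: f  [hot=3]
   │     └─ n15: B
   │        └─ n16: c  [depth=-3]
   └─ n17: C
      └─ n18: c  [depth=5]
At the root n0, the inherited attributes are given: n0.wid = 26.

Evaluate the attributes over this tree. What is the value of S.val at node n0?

15

1. n0.wid = 26  [given at root]
2. n1.depth = 19  [terminal]
3. n2.hot = -3  [S.wid - 29]
4. n3.wid = 25  [C₀.hot + 28]
5. n4.pre = 11  [S.wid - 14]
6. n4.live = "zw"  ["zw"]
7. n5.key = 9  [terminal]
8. n6.pre = 12  [12]
9. n6.live = "zwx"  [A₀.live ++ "x"]
10. n7.key = 4  [terminal]
11. n8.hot = 19  [terminal]
12. n6.lim = true  [f.hot == 19]
13. n4.lim = true  [A₀.pre > 10]
14. n9.hot = 0  [terminal]
15. n10.depth = -7  [terminal]
16. n3.val = 13  [S.wid - 12]
17. n3.key = false  [f.hot > 0]
18. n3.depth = 1  [f.hot + 1]
19. n11.wid = 2  [C₀.hot + 5]
20. n12.key = false  [false]
21. n13.key = 7  [terminal]
22. n14.hot = 3  [terminal]
23. n15.key = true  [g.key > 6]
24. n16.depth = -3  [terminal]
25. n15.idx = false  [not B.key]
26. n15.sig = true  [B.key == true]
27. n12.idx = true  [B₁.idx == false]
28. n12.sig = true  [B₁.sig == true]
29. n11.val = 21  [S.wid * 2 + 17]
30. n11.key = true  [true]
31. n11.depth = 15  [15]
32. n17.hot = 18  [C₀.hot + S₁.depth + 6]
33. n18.depth = 5  [terminal]
34. n17.tag = true  [true]
35. n17.live = 27  [c.depth * 3 + 12]
36. n2.tag = false  [S₁.val > 21]
37. n2.live = -4  [(if S₁.key then S₁.depth else C₀.hot) - 19]
38. n0.val = 15  [C.live + c.depth]
39. n0.key = true  [C.live > -5]
40. n0.depth = 22  [c.depth + 3]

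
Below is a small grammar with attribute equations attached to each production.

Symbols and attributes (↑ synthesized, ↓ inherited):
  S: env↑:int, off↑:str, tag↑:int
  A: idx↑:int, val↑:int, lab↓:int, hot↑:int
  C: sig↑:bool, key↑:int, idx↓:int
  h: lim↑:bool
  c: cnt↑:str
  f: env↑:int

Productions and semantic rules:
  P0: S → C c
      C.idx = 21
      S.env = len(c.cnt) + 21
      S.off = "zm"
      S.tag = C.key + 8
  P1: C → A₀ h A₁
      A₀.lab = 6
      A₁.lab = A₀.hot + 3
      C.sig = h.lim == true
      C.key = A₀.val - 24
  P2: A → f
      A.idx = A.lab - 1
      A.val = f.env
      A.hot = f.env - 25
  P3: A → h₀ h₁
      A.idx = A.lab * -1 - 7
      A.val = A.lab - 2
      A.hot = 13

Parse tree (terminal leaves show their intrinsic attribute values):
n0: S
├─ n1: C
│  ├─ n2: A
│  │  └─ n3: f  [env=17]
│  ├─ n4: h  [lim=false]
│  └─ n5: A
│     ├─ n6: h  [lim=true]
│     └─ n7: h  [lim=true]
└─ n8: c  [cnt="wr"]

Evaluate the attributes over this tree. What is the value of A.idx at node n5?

1. n1.idx = 21  [21]
2. n2.lab = 6  [6]
3. n3.env = 17  [terminal]
4. n2.idx = 5  [A.lab - 1]
5. n2.val = 17  [f.env]
6. n2.hot = -8  [f.env - 25]
7. n4.lim = false  [terminal]
8. n5.lab = -5  [A₀.hot + 3]
9. n6.lim = true  [terminal]
10. n7.lim = true  [terminal]
11. n5.idx = -2  [A.lab * -1 - 7]
12. n5.val = -7  [A.lab - 2]
13. n5.hot = 13  [13]
14. n1.sig = false  [h.lim == true]
15. n1.key = -7  [A₀.val - 24]
16. n8.cnt = "wr"  [terminal]
17. n0.env = 23  [len(c.cnt) + 21]
18. n0.off = "zm"  ["zm"]
19. n0.tag = 1  [C.key + 8]

-2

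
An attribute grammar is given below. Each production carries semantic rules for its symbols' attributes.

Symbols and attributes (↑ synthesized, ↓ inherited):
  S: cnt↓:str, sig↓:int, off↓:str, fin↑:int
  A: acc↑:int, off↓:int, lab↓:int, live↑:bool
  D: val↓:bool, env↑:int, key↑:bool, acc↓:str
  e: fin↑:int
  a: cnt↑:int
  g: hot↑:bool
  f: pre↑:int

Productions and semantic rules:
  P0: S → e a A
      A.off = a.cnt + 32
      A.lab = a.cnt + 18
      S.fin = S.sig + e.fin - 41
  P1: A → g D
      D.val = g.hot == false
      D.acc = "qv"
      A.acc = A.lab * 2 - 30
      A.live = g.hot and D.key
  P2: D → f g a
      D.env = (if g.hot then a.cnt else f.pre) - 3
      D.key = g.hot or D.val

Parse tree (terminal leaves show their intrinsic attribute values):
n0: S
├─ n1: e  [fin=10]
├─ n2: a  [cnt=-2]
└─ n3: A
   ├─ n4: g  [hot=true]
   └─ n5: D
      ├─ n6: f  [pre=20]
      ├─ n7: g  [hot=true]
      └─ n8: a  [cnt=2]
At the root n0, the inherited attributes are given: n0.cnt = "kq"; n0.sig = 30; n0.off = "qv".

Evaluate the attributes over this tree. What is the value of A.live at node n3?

1. n0.cnt = "kq"  [given at root]
2. n0.sig = 30  [given at root]
3. n0.off = "qv"  [given at root]
4. n1.fin = 10  [terminal]
5. n2.cnt = -2  [terminal]
6. n3.off = 30  [a.cnt + 32]
7. n3.lab = 16  [a.cnt + 18]
8. n4.hot = true  [terminal]
9. n5.val = false  [g.hot == false]
10. n5.acc = "qv"  ["qv"]
11. n6.pre = 20  [terminal]
12. n7.hot = true  [terminal]
13. n8.cnt = 2  [terminal]
14. n5.env = -1  [(if g.hot then a.cnt else f.pre) - 3]
15. n5.key = true  [g.hot or D.val]
16. n3.acc = 2  [A.lab * 2 - 30]
17. n3.live = true  [g.hot and D.key]
18. n0.fin = -1  [S.sig + e.fin - 41]

true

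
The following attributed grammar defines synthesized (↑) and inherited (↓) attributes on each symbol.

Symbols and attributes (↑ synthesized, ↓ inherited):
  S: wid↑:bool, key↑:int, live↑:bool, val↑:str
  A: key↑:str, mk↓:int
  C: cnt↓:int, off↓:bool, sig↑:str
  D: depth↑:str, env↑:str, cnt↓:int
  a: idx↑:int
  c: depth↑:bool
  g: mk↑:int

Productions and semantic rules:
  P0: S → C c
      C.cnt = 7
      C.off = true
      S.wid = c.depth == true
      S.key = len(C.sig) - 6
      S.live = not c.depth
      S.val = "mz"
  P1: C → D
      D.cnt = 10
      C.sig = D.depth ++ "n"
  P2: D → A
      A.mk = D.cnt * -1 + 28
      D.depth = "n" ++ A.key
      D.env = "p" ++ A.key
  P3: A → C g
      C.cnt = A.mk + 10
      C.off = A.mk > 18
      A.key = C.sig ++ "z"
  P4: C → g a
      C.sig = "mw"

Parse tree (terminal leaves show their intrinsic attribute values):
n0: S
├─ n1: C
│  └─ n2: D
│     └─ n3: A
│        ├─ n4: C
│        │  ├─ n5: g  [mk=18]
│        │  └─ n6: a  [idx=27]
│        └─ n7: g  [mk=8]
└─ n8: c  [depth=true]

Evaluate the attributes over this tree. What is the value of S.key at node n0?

1. n1.cnt = 7  [7]
2. n1.off = true  [true]
3. n2.cnt = 10  [10]
4. n3.mk = 18  [D.cnt * -1 + 28]
5. n4.cnt = 28  [A.mk + 10]
6. n4.off = false  [A.mk > 18]
7. n5.mk = 18  [terminal]
8. n6.idx = 27  [terminal]
9. n4.sig = "mw"  ["mw"]
10. n7.mk = 8  [terminal]
11. n3.key = "mwz"  [C.sig ++ "z"]
12. n2.depth = "nmwz"  ["n" ++ A.key]
13. n2.env = "pmwz"  ["p" ++ A.key]
14. n1.sig = "nmwzn"  [D.depth ++ "n"]
15. n8.depth = true  [terminal]
16. n0.wid = true  [c.depth == true]
17. n0.key = -1  [len(C.sig) - 6]
18. n0.live = false  [not c.depth]
19. n0.val = "mz"  ["mz"]

-1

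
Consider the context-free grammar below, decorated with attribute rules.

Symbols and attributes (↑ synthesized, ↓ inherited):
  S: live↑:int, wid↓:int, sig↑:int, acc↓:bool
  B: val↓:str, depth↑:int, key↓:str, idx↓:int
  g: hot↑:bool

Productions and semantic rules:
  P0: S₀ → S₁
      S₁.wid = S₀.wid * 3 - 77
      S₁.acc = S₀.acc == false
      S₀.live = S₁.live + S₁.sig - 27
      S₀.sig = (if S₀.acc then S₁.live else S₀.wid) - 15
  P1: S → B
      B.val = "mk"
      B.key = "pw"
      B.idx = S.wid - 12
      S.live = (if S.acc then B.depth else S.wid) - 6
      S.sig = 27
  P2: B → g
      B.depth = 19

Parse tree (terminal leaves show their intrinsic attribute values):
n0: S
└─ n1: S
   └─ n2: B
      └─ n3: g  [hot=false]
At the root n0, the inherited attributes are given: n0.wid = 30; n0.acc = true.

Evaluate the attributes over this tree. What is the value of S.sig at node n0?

-8

1. n0.wid = 30  [given at root]
2. n0.acc = true  [given at root]
3. n1.wid = 13  [S₀.wid * 3 - 77]
4. n1.acc = false  [S₀.acc == false]
5. n2.val = "mk"  ["mk"]
6. n2.key = "pw"  ["pw"]
7. n2.idx = 1  [S.wid - 12]
8. n3.hot = false  [terminal]
9. n2.depth = 19  [19]
10. n1.live = 7  [(if S.acc then B.depth else S.wid) - 6]
11. n1.sig = 27  [27]
12. n0.live = 7  [S₁.live + S₁.sig - 27]
13. n0.sig = -8  [(if S₀.acc then S₁.live else S₀.wid) - 15]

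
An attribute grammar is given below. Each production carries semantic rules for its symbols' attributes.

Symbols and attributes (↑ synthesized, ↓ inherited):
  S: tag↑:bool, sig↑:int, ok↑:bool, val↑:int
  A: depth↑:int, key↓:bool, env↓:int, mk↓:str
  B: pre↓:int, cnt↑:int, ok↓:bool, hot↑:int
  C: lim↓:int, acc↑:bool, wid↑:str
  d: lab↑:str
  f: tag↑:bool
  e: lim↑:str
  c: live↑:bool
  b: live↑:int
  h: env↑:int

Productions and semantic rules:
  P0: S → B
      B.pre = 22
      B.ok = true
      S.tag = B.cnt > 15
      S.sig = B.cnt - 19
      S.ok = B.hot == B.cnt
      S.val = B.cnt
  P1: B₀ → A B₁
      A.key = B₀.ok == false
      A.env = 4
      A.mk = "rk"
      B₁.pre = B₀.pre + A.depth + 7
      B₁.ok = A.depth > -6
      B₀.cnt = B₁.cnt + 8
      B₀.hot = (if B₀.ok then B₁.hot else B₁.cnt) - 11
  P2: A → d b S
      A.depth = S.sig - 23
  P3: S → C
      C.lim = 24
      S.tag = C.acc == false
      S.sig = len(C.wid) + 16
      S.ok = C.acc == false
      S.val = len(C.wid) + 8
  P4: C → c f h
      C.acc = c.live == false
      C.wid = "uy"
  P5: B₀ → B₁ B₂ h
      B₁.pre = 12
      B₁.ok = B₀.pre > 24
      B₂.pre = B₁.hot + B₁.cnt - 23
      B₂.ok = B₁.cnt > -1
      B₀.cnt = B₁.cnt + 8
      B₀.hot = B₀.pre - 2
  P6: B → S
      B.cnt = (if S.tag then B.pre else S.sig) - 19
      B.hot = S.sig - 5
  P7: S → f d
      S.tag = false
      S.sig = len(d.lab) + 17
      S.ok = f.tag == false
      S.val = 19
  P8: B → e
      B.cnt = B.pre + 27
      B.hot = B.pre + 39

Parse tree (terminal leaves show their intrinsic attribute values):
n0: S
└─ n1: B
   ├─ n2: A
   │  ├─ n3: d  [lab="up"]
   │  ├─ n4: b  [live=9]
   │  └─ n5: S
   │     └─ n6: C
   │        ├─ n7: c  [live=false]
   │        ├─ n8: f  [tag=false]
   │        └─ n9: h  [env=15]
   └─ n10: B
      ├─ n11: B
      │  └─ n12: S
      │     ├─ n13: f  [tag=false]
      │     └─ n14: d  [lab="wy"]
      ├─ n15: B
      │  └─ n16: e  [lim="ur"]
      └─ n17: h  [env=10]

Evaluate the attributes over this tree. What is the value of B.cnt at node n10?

1. n1.pre = 22  [22]
2. n1.ok = true  [true]
3. n2.key = false  [B₀.ok == false]
4. n2.env = 4  [4]
5. n2.mk = "rk"  ["rk"]
6. n3.lab = "up"  [terminal]
7. n4.live = 9  [terminal]
8. n6.lim = 24  [24]
9. n7.live = false  [terminal]
10. n8.tag = false  [terminal]
11. n9.env = 15  [terminal]
12. n6.acc = true  [c.live == false]
13. n6.wid = "uy"  ["uy"]
14. n5.tag = false  [C.acc == false]
15. n5.sig = 18  [len(C.wid) + 16]
16. n5.ok = false  [C.acc == false]
17. n5.val = 10  [len(C.wid) + 8]
18. n2.depth = -5  [S.sig - 23]
19. n10.pre = 24  [B₀.pre + A.depth + 7]
20. n10.ok = true  [A.depth > -6]
21. n11.pre = 12  [12]
22. n11.ok = false  [B₀.pre > 24]
23. n13.tag = false  [terminal]
24. n14.lab = "wy"  [terminal]
25. n12.tag = false  [false]
26. n12.sig = 19  [len(d.lab) + 17]
27. n12.ok = true  [f.tag == false]
28. n12.val = 19  [19]
29. n11.cnt = 0  [(if S.tag then B.pre else S.sig) - 19]
30. n11.hot = 14  [S.sig - 5]
31. n15.pre = -9  [B₁.hot + B₁.cnt - 23]
32. n15.ok = true  [B₁.cnt > -1]
33. n16.lim = "ur"  [terminal]
34. n15.cnt = 18  [B.pre + 27]
35. n15.hot = 30  [B.pre + 39]
36. n17.env = 10  [terminal]
37. n10.cnt = 8  [B₁.cnt + 8]
38. n10.hot = 22  [B₀.pre - 2]
39. n1.cnt = 16  [B₁.cnt + 8]
40. n1.hot = 11  [(if B₀.ok then B₁.hot else B₁.cnt) - 11]
41. n0.tag = true  [B.cnt > 15]
42. n0.sig = -3  [B.cnt - 19]
43. n0.ok = false  [B.hot == B.cnt]
44. n0.val = 16  [B.cnt]

8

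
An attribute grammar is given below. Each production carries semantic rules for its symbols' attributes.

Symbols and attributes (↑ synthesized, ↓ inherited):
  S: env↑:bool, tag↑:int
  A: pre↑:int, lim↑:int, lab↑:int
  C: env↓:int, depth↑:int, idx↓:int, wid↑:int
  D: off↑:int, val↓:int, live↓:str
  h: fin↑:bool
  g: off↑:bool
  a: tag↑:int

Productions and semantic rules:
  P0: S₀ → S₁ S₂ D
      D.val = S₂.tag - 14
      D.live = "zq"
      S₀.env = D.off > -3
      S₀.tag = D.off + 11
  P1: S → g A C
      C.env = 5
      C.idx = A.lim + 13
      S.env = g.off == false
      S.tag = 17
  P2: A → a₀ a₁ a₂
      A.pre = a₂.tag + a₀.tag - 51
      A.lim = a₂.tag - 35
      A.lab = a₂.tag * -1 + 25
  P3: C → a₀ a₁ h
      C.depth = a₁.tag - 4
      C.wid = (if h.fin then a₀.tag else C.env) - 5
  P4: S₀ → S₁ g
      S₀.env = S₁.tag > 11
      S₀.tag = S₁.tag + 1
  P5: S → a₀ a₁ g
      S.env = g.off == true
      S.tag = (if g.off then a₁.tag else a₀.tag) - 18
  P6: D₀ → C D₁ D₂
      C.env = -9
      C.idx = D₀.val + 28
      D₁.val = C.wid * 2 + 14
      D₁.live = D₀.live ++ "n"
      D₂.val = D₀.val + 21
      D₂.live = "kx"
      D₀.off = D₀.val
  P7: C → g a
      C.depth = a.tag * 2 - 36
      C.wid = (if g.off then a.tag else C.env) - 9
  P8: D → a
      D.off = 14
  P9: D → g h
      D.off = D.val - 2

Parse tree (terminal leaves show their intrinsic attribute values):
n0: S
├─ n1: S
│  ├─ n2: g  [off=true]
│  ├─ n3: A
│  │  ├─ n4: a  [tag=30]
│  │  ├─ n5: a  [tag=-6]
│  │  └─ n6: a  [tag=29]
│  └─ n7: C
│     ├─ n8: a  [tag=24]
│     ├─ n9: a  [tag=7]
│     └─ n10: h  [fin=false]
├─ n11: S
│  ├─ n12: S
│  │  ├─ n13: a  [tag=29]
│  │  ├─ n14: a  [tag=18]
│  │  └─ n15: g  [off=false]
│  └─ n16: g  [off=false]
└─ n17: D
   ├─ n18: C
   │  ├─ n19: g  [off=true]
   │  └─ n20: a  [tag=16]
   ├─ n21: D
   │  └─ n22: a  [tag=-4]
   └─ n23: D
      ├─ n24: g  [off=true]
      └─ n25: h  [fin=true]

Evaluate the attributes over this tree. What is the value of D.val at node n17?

1. n2.off = true  [terminal]
2. n4.tag = 30  [terminal]
3. n5.tag = -6  [terminal]
4. n6.tag = 29  [terminal]
5. n3.pre = 8  [a₂.tag + a₀.tag - 51]
6. n3.lim = -6  [a₂.tag - 35]
7. n3.lab = -4  [a₂.tag * -1 + 25]
8. n7.env = 5  [5]
9. n7.idx = 7  [A.lim + 13]
10. n8.tag = 24  [terminal]
11. n9.tag = 7  [terminal]
12. n10.fin = false  [terminal]
13. n7.depth = 3  [a₁.tag - 4]
14. n7.wid = 0  [(if h.fin then a₀.tag else C.env) - 5]
15. n1.env = false  [g.off == false]
16. n1.tag = 17  [17]
17. n13.tag = 29  [terminal]
18. n14.tag = 18  [terminal]
19. n15.off = false  [terminal]
20. n12.env = false  [g.off == true]
21. n12.tag = 11  [(if g.off then a₁.tag else a₀.tag) - 18]
22. n16.off = false  [terminal]
23. n11.env = false  [S₁.tag > 11]
24. n11.tag = 12  [S₁.tag + 1]
25. n17.val = -2  [S₂.tag - 14]
26. n17.live = "zq"  ["zq"]
27. n18.env = -9  [-9]
28. n18.idx = 26  [D₀.val + 28]
29. n19.off = true  [terminal]
30. n20.tag = 16  [terminal]
31. n18.depth = -4  [a.tag * 2 - 36]
32. n18.wid = 7  [(if g.off then a.tag else C.env) - 9]
33. n21.val = 28  [C.wid * 2 + 14]
34. n21.live = "zqn"  [D₀.live ++ "n"]
35. n22.tag = -4  [terminal]
36. n21.off = 14  [14]
37. n23.val = 19  [D₀.val + 21]
38. n23.live = "kx"  ["kx"]
39. n24.off = true  [terminal]
40. n25.fin = true  [terminal]
41. n23.off = 17  [D.val - 2]
42. n17.off = -2  [D₀.val]
43. n0.env = true  [D.off > -3]
44. n0.tag = 9  [D.off + 11]

-2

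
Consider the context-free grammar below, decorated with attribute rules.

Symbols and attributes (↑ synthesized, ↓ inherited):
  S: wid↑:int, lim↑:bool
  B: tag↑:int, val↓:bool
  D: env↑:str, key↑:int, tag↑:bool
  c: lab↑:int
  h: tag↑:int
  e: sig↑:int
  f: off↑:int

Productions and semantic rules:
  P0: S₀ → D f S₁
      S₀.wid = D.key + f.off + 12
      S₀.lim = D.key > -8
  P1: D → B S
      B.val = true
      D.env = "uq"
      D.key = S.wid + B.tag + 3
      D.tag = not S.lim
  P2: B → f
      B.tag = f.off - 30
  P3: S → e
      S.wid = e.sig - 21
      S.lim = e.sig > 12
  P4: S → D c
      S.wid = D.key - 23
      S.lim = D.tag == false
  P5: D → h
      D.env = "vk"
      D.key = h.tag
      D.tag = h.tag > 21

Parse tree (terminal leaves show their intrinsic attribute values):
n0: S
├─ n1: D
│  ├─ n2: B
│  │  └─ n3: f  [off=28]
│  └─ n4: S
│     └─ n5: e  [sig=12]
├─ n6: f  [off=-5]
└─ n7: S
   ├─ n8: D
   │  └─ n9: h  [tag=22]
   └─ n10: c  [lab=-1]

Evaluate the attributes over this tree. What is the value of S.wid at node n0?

-1

1. n2.val = true  [true]
2. n3.off = 28  [terminal]
3. n2.tag = -2  [f.off - 30]
4. n5.sig = 12  [terminal]
5. n4.wid = -9  [e.sig - 21]
6. n4.lim = false  [e.sig > 12]
7. n1.env = "uq"  ["uq"]
8. n1.key = -8  [S.wid + B.tag + 3]
9. n1.tag = true  [not S.lim]
10. n6.off = -5  [terminal]
11. n9.tag = 22  [terminal]
12. n8.env = "vk"  ["vk"]
13. n8.key = 22  [h.tag]
14. n8.tag = true  [h.tag > 21]
15. n10.lab = -1  [terminal]
16. n7.wid = -1  [D.key - 23]
17. n7.lim = false  [D.tag == false]
18. n0.wid = -1  [D.key + f.off + 12]
19. n0.lim = false  [D.key > -8]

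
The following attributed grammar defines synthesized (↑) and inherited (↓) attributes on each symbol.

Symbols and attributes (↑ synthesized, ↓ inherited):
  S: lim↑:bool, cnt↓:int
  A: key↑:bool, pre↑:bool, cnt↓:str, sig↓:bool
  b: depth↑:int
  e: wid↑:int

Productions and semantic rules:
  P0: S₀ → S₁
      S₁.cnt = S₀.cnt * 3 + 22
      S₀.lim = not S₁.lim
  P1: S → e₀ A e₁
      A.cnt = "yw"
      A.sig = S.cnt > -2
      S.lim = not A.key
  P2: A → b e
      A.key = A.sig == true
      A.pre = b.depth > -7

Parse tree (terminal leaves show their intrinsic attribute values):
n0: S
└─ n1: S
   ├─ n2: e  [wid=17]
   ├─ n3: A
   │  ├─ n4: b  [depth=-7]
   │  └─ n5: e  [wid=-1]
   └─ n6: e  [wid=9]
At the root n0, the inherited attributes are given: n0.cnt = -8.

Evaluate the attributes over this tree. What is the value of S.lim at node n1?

true

1. n0.cnt = -8  [given at root]
2. n1.cnt = -2  [S₀.cnt * 3 + 22]
3. n2.wid = 17  [terminal]
4. n3.cnt = "yw"  ["yw"]
5. n3.sig = false  [S.cnt > -2]
6. n4.depth = -7  [terminal]
7. n5.wid = -1  [terminal]
8. n3.key = false  [A.sig == true]
9. n3.pre = false  [b.depth > -7]
10. n6.wid = 9  [terminal]
11. n1.lim = true  [not A.key]
12. n0.lim = false  [not S₁.lim]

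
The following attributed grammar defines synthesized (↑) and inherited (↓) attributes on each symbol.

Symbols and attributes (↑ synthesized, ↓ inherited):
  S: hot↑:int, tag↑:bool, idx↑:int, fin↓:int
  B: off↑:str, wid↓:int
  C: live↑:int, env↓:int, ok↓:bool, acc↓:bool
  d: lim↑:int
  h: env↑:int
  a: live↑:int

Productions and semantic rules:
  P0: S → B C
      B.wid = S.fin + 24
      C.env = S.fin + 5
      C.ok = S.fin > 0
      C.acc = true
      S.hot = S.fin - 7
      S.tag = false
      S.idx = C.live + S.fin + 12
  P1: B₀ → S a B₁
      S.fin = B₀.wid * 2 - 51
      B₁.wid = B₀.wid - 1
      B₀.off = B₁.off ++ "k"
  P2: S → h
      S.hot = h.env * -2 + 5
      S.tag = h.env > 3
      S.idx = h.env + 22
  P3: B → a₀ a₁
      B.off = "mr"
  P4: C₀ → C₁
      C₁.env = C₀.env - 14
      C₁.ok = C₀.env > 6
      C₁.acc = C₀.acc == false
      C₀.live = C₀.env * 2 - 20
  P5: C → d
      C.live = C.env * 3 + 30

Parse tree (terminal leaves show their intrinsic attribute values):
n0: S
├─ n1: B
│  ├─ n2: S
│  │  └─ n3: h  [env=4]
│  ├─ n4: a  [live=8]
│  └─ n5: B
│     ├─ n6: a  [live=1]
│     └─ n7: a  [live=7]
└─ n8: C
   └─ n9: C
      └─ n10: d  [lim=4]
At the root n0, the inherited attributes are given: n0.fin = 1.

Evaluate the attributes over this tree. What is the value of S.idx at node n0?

5

1. n0.fin = 1  [given at root]
2. n1.wid = 25  [S.fin + 24]
3. n2.fin = -1  [B₀.wid * 2 - 51]
4. n3.env = 4  [terminal]
5. n2.hot = -3  [h.env * -2 + 5]
6. n2.tag = true  [h.env > 3]
7. n2.idx = 26  [h.env + 22]
8. n4.live = 8  [terminal]
9. n5.wid = 24  [B₀.wid - 1]
10. n6.live = 1  [terminal]
11. n7.live = 7  [terminal]
12. n5.off = "mr"  ["mr"]
13. n1.off = "mrk"  [B₁.off ++ "k"]
14. n8.env = 6  [S.fin + 5]
15. n8.ok = true  [S.fin > 0]
16. n8.acc = true  [true]
17. n9.env = -8  [C₀.env - 14]
18. n9.ok = false  [C₀.env > 6]
19. n9.acc = false  [C₀.acc == false]
20. n10.lim = 4  [terminal]
21. n9.live = 6  [C.env * 3 + 30]
22. n8.live = -8  [C₀.env * 2 - 20]
23. n0.hot = -6  [S.fin - 7]
24. n0.tag = false  [false]
25. n0.idx = 5  [C.live + S.fin + 12]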